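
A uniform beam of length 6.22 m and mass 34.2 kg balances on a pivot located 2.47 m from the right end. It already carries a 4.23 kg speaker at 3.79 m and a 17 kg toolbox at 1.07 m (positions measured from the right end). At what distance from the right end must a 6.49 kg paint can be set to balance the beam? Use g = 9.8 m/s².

Take moments about the pivot (at 2.47 m from the right end).
Beam weight: 34.2 × 9.8 = 335.2 N down at 3.11 m → arm 0.64 m, τ = 335.2 × 0.64 = 214.5 N·m counterclockwise.
Speaker: 4.23 × 9.8 = 41.45 N down at 3.79 m → arm 1.32 m, τ = 41.45 × 1.32 = 54.71 N·m counterclockwise.
Toolbox: 17 × 9.8 = 166.6 N down at 1.07 m → arm 1.4 m, τ = 166.6 × 1.4 = 233.2 N·m clockwise.
Net moment of existing loads = 36.01 N·m counterclockwise.
The paint can weighs 6.49 × 9.8 = 63.6 N and must supply an equal clockwise moment, so its lever arm about the pivot is 36.01 / 63.6 = 0.566 m.
That puts it at 2.47 − 0.566 = 1.9 m from the right end.

x ≈ 1.9 m from the right end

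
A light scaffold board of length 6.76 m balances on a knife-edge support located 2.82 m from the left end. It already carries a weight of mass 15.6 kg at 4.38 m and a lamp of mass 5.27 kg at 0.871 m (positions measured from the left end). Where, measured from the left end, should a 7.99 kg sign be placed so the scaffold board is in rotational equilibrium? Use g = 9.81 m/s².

Sum moments about the knife-edge support (at 2.82 m from the left end) (the support reaction has zero arm there).
Weight: 15.6 × 9.81 = 153 N down at 4.38 m → arm 1.56 m, τ = 153 × 1.56 = 238.7 N·m clockwise.
Lamp: 5.27 × 9.81 = 51.7 N down at 0.871 m → arm 1.949 m, τ = 51.7 × 1.949 = 100.8 N·m counterclockwise.
Net moment of existing loads = 137.9 N·m clockwise.
The sign weighs 7.99 × 9.81 = 78.38 N and must supply an equal counterclockwise moment, so its lever arm about the knife-edge support is 137.9 / 78.38 = 1.76 m.
That puts it at 2.82 − 1.76 = 1.06 m from the left end.

x ≈ 1.06 m from the left end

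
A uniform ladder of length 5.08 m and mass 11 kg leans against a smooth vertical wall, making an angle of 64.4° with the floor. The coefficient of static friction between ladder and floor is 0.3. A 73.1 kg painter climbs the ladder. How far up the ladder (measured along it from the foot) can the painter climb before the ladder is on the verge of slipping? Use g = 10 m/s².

Sum moments about the foot of the ladder (the floor normal and friction both act there and drop out).
Ladder weight 11×10 = 110 N acts at 2.54 m along the ladder; its horizontal arm is 2.54·cos64.4° = 1.097 m → τ = 120.7 N·m clockwise.
Painter weight 73.1×10 = 731 N at distance d → arm d·cos64.4° → τ = 731·d·0.4321 clockwise.
Wall normal N at the top has arm L sinθ = 4.581 m counterclockwise, so Στ = 0 gives N·4.581 = 120.7 + 315.9·d.
ΣFy = 0 ⇒ N_floor = 841 N, so the maximum friction is μ_s·N_floor = 0.3×841 = 252.3 N. ΣFx = 0 ⇒ N_wall = f, so at the slipping point N = 252.3 N.
Substituting: 252.3×4.581 = 120.7 + 315.9·d ⇒ d = (1156 − 120.7) / 315.9 = 3.28 m.

d ≈ 3.28 m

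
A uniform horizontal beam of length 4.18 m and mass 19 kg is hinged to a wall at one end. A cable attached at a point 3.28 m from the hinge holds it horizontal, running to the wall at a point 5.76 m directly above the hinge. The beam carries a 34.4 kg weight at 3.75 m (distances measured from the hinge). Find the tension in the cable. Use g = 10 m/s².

T ≈ 592 N

About the hinge:
Beam weight: 19 × 10 = 190 N down at 2.09 m → arm 2.09 m, τ = 190 × 2.09 = 397.1 N·m clockwise.
Weight: 34.4 × 10 = 344 N down at 3.75 m → arm 3.75 m, τ = 344 × 3.75 = 1290 N·m clockwise.
Total clockwise load moment = 1687 N·m.
The cable tension T acts at 3.28 m; only its component perpendicular to the beam, T sinθ, produces torque. sinθ = h/√(h²+d²) = 5.76/√(5.76²+3.28²) = 0.869.
For rotational equilibrium, T × 3.28 × 0.869 = 1687, so T = 1687 / 2.85 = 592 N.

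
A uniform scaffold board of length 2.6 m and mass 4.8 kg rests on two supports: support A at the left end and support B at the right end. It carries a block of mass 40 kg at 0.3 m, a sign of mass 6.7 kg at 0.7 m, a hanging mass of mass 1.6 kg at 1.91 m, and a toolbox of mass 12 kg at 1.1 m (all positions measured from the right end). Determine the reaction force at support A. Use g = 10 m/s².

Taking torques about support B:
Beam weight: 4.8 × 10 = 48 N down at 1.3 m → arm 1.3 m, τ = 48 × 1.3 = 62.4 N·m counterclockwise.
Block: 40 × 10 = 400 N down at 0.3 m → arm 0.3 m, τ = 400 × 0.3 = 120 N·m counterclockwise.
Sign: 6.7 × 10 = 67 N down at 0.7 m → arm 0.7 m, τ = 67 × 0.7 = 46.9 N·m counterclockwise.
Hanging mass: 1.6 × 10 = 16 N down at 1.91 m → arm 1.91 m, τ = 16 × 1.91 = 30.56 N·m counterclockwise.
Toolbox: 12 × 10 = 120 N down at 1.1 m → arm 1.1 m, τ = 120 × 1.1 = 132 N·m counterclockwise.
Net load moment about support B = 391.9 N·m counterclockwise.
Reaction R at support A is upward at 2.6 m, arm 2.6 m → moment R × 2.6 clockwise.
Setting net torque to zero: R × 2.6 = 391.9 → R = 151 N.

R_A ≈ 151 N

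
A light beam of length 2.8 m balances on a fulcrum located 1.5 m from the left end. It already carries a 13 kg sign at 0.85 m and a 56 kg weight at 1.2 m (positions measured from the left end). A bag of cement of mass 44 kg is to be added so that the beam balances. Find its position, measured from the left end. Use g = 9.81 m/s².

x ≈ 2.07 m from the left end

About the fulcrum (at 1.5 m from the left end):
Sign: 13 × 9.81 = 127.5 N down at 0.85 m → arm 0.65 m, τ = 127.5 × 0.65 = 82.88 N·m counterclockwise.
Weight: 56 × 9.81 = 549.4 N down at 1.2 m → arm 0.3 m, τ = 549.4 × 0.3 = 164.8 N·m counterclockwise.
Net moment of existing loads = 247.7 N·m counterclockwise.
The bag of cement weighs 44 × 9.81 = 431.6 N and must supply an equal clockwise moment, so its lever arm about the fulcrum is 247.7 / 431.6 = 0.574 m.
That puts it at 1.5 + 0.574 = 2.07 m from the left end.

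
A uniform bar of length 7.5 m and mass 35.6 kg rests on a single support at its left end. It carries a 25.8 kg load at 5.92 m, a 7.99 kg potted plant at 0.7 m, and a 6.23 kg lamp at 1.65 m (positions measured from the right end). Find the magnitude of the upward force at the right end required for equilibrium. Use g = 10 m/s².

F ≈ 353 N

Sum moments about the left end (the unknown pivot reaction has zero arm there).
Beam weight: 35.6 × 10 = 356 N down at 3.75 m → arm 3.75 m, τ = 356 × 3.75 = 1335 N·m clockwise.
Load: 25.8 × 10 = 258 N down at 5.92 m → arm 1.58 m, τ = 258 × 1.58 = 407.6 N·m clockwise.
Potted plant: 7.99 × 10 = 79.9 N down at 0.7 m → arm 6.8 m, τ = 79.9 × 6.8 = 543.3 N·m clockwise.
Lamp: 6.23 × 10 = 62.3 N down at 1.65 m → arm 5.85 m, τ = 62.3 × 5.85 = 364.5 N·m clockwise.
Net moment of the loads = 2650 N·m clockwise.
The upward force F acts at the right end, arm 7.5 m, giving F × 7.5 counterclockwise.
Setting net torque to zero: F × 7.5 = 2650 → F = 2650 / 7.5 = 353 N.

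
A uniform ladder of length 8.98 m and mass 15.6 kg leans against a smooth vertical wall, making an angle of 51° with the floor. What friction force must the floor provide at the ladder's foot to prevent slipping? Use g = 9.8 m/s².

f ≈ 61.9 N

Take moments about the foot of the ladder.
Ladder weight 15.6×9.8 = 152.9 N acts at 4.49 m along the ladder; its horizontal arm is 4.49·cos51° = 2.826 m → τ = 432.1 N·m clockwise.
Wall normal N acts horizontally at the top; its moment arm is the height L sinθ = 8.98·sin51° = 6.979 m, counterclockwise.
For rotational equilibrium, N × 6.979 = 432.1, so N = 61.9 N.
ΣFx = 0: friction at the foot balances the wall's push, so f = N_wall = 61.9 N.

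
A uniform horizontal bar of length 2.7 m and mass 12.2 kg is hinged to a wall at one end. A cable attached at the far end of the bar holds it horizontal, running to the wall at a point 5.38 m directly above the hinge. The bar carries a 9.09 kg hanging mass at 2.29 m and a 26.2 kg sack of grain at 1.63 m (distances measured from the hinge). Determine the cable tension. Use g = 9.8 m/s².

Taking torques about the hinge:
Beam weight: 12.2 × 9.8 = 119.6 N down at 1.35 m → arm 1.35 m, τ = 119.6 × 1.35 = 161.5 N·m clockwise.
Hanging mass: 9.09 × 9.8 = 89.08 N down at 2.29 m → arm 2.29 m, τ = 89.08 × 2.29 = 204 N·m clockwise.
Sack of grain: 26.2 × 9.8 = 256.8 N down at 1.63 m → arm 1.63 m, τ = 256.8 × 1.63 = 418.6 N·m clockwise.
Total clockwise load moment = 784.1 N·m.
The cable tension T acts at 2.7 m; only its component perpendicular to the bar, T sinθ, produces torque. sinθ = h/√(h²+d²) = 5.38/√(5.38²+2.7²) = 0.8938.
For rotational equilibrium, T × 2.7 × 0.8938 = 784.1, so T = 784.1 / 2.413 = 325 N.

T ≈ 325 N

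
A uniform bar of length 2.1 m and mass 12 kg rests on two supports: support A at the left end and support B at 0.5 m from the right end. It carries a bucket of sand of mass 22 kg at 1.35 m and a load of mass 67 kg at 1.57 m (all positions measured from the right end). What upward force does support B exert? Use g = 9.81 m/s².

R_B ≈ 396 N

About support A:
Beam weight: 12 × 9.81 = 117.7 N down at 1.05 m → arm 1.05 m, τ = 117.7 × 1.05 = 123.6 N·m clockwise.
Bucket of sand: 22 × 9.81 = 215.8 N down at 1.35 m → arm 0.75 m, τ = 215.8 × 0.75 = 161.9 N·m clockwise.
Load: 67 × 9.81 = 657.3 N down at 1.57 m → arm 0.53 m, τ = 657.3 × 0.53 = 348.4 N·m clockwise.
Net load moment about support A = 633.9 N·m clockwise.
Reaction R at support B is upward at 0.5 m, arm 1.6 m → moment R × 1.6 counterclockwise.
Balancing moments: R × 1.6 = 633.9, giving R = 396 N.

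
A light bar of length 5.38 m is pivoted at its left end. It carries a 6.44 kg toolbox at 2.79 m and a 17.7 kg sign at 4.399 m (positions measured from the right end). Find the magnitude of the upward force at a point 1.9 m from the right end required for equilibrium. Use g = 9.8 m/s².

About the left end:
Toolbox: 6.44 × 9.8 = 63.11 N down at 2.79 m → arm 2.59 m, τ = 63.11 × 2.59 = 163.5 N·m clockwise.
Sign: 17.7 × 9.8 = 173.5 N down at 4.399 m → arm 0.981 m, τ = 173.5 × 0.981 = 170.2 N·m clockwise.
Net moment of the loads = 333.7 N·m clockwise.
The upward force F acts at a point 1.9 m from the right end, arm 3.48 m, giving F × 3.48 counterclockwise.
Στ = 0 ⇒ F × 3.48 = 333.7 ⇒ F = 333.7 / 3.48 = 95.9 N.

F ≈ 95.9 N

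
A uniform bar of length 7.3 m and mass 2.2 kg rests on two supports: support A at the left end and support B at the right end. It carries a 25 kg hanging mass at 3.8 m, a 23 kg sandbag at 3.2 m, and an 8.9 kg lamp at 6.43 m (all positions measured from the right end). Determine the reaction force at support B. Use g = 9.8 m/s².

R_B ≈ 265 N

About support A:
Beam weight: 2.2 × 9.8 = 21.56 N down at 3.65 m → arm 3.65 m, τ = 21.56 × 3.65 = 78.69 N·m clockwise.
Hanging mass: 25 × 9.8 = 245 N down at 3.8 m → arm 3.5 m, τ = 245 × 3.5 = 857.5 N·m clockwise.
Sandbag: 23 × 9.8 = 225.4 N down at 3.2 m → arm 4.1 m, τ = 225.4 × 4.1 = 924.1 N·m clockwise.
Lamp: 8.9 × 9.8 = 87.22 N down at 6.43 m → arm 0.87 m, τ = 87.22 × 0.87 = 75.88 N·m clockwise.
Net load moment about support A = 1936 N·m clockwise.
Reaction R at support B is upward at 0 m, arm 7.3 m → moment R × 7.3 counterclockwise.
Setting net torque to zero: R × 7.3 = 1936 → R = 265 N.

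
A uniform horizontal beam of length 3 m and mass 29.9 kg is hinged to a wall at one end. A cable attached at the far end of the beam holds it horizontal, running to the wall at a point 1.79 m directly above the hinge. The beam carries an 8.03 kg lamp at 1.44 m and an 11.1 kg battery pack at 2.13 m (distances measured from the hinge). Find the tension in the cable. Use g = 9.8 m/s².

T ≈ 510 N

Take moments about the hinge.
Beam weight: 29.9 × 9.8 = 293 N down at 1.5 m → arm 1.5 m, τ = 293 × 1.5 = 439.5 N·m clockwise.
Lamp: 8.03 × 9.8 = 78.69 N down at 1.44 m → arm 1.44 m, τ = 78.69 × 1.44 = 113.3 N·m clockwise.
Battery pack: 11.1 × 9.8 = 108.8 N down at 2.13 m → arm 2.13 m, τ = 108.8 × 2.13 = 231.7 N·m clockwise.
Total clockwise load moment = 784.5 N·m.
The cable tension T acts at 3 m; only its component perpendicular to the beam, T sinθ, produces torque. sinθ = h/√(h²+d²) = 1.79/√(1.79²+3²) = 0.5124.
Balancing moments: T × 3 × 0.5124 = 784.5, giving T = 784.5 / 1.537 = 510 N.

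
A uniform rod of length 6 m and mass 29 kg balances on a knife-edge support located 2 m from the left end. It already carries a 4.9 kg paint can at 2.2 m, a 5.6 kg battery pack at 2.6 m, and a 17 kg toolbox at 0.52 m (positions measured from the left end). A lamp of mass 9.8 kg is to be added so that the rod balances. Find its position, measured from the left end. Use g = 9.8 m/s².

About the knife-edge support (at 2 m from the left end):
Beam weight: 29 × 9.8 = 284.2 N down at 3 m → arm 1 m, τ = 284.2 × 1 = 284.2 N·m clockwise.
Paint can: 4.9 × 9.8 = 48.02 N down at 2.2 m → arm 0.2 m, τ = 48.02 × 0.2 = 9.604 N·m clockwise.
Battery pack: 5.6 × 9.8 = 54.88 N down at 2.6 m → arm 0.6 m, τ = 54.88 × 0.6 = 32.93 N·m clockwise.
Toolbox: 17 × 9.8 = 166.6 N down at 0.52 m → arm 1.48 m, τ = 166.6 × 1.48 = 246.6 N·m counterclockwise.
Net moment of existing loads = 80.13 N·m clockwise.
The lamp weighs 9.8 × 9.8 = 96.04 N and must supply an equal counterclockwise moment, so its lever arm about the knife-edge support is 80.13 / 96.04 = 0.834 m.
That puts it at 2 − 0.834 = 1.17 m from the left end.

x ≈ 1.17 m from the left end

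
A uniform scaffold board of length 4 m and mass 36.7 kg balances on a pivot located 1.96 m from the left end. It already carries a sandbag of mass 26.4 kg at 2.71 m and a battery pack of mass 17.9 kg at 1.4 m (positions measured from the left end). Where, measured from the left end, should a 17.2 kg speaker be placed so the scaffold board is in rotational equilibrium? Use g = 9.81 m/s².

x ≈ 1.31 m from the left end

Sum moments about the pivot (at 1.96 m from the left end) (the support reaction has zero arm there).
Beam weight: 36.7 × 9.81 = 360 N down at 2 m → arm 0.04 m, τ = 360 × 0.04 = 14.4 N·m clockwise.
Sandbag: 26.4 × 9.81 = 259 N down at 2.71 m → arm 0.75 m, τ = 259 × 0.75 = 194.2 N·m clockwise.
Battery pack: 17.9 × 9.81 = 175.6 N down at 1.4 m → arm 0.56 m, τ = 175.6 × 0.56 = 98.34 N·m counterclockwise.
Net moment of existing loads = 110.3 N·m clockwise.
The speaker weighs 17.2 × 9.81 = 168.7 N and must supply an equal counterclockwise moment, so its lever arm about the pivot is 110.3 / 168.7 = 0.654 m.
That puts it at 1.96 − 0.654 = 1.31 m from the left end.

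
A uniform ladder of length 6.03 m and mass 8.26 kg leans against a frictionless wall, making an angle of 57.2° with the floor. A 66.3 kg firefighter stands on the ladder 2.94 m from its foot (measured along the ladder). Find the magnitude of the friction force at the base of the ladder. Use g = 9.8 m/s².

Choose the foot of the ladder as the axis so the floor normal and friction both act there and drop out.
Ladder weight 8.26×9.8 = 80.95 N acts at 3.015 m along the ladder; its horizontal arm is 3.015·cos57.2° = 1.633 m → τ = 132.2 N·m clockwise.
Firefighter: 66.3×9.8 = 649.7 N at 2.94 m → arm 1.593 m → τ = 1035 N·m clockwise.
Wall normal N acts horizontally at the top; its moment arm is the height L sinθ = 6.03·sin57.2° = 5.069 m, counterclockwise.
Στ = 0 ⇒ N × 5.069 = 1167 ⇒ N = 230 N.
ΣFx = 0: friction at the foot balances the wall's push, so f = N_wall = 230 N.

f ≈ 230 N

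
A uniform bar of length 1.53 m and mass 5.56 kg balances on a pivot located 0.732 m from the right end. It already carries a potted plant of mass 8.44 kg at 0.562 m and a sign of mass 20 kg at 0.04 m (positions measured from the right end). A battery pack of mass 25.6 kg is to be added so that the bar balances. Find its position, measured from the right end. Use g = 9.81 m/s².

Taking torques about the pivot (at 0.732 m from the right end):
Beam weight: 5.56 × 9.81 = 54.54 N down at 0.765 m → arm 0.033 m, τ = 54.54 × 0.033 = 1.8 N·m counterclockwise.
Potted plant: 8.44 × 9.81 = 82.8 N down at 0.562 m → arm 0.17 m, τ = 82.8 × 0.17 = 14.08 N·m clockwise.
Sign: 20 × 9.81 = 196.2 N down at 0.04 m → arm 0.692 m, τ = 196.2 × 0.692 = 135.8 N·m clockwise.
Net moment of existing loads = 148.1 N·m clockwise.
The battery pack weighs 25.6 × 9.81 = 251.1 N and must supply an equal counterclockwise moment, so its lever arm about the pivot is 148.1 / 251.1 = 0.59 m.
That puts it at 0.732 + 0.59 = 1.32 m from the right end.

x ≈ 1.32 m from the right end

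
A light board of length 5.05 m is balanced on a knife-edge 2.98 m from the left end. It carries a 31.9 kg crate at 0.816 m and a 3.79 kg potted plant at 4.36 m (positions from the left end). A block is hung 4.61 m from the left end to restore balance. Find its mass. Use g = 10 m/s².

Choose the knife-edge (at 2.98 m from the left end) as the axis so the support reaction has zero arm there.
Crate: 31.9 × 10 = 319 N down at 0.816 m → arm 2.164 m, τ = 319 × 2.164 = 690.3 N·m counterclockwise.
Potted plant: 3.79 × 10 = 37.9 N down at 4.36 m → arm 1.38 m, τ = 37.9 × 1.38 = 52.3 N·m clockwise.
Net moment of known loads = 638 N·m counterclockwise.
An unknown mass m at 4.61 m has arm 1.63 m; its moment is m·g·1.63 clockwise.
Στ = 0 ⇒ m × 10 × 1.63 = 638 ⇒ m = 638 / (10 × 1.63) = 39.1 kg.

m ≈ 39.1 kg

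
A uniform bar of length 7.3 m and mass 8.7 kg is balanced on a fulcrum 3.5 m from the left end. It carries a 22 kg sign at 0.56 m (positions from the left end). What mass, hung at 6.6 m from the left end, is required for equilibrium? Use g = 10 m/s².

m ≈ 20.4 kg

Taking torques about the fulcrum (at 3.5 m from the left end):
Beam weight: 8.7 × 10 = 87 N down at 3.65 m → arm 0.15 m, τ = 87 × 0.15 = 13.05 N·m clockwise.
Sign: 22 × 10 = 220 N down at 0.56 m → arm 2.94 m, τ = 220 × 2.94 = 646.8 N·m counterclockwise.
Net moment of known loads = 633.8 N·m counterclockwise.
An unknown mass m at 6.6 m has arm 3.1 m; its moment is m·g·3.1 clockwise.
Setting net torque to zero: m × 10 × 3.1 = 633.8 → m = 633.8 / (10 × 3.1) = 20.4 kg.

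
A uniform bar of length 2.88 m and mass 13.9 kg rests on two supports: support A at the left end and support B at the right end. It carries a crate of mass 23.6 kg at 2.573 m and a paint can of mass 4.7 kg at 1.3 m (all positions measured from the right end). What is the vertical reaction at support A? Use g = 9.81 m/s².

Taking torques about support B:
Beam weight: 13.9 × 9.81 = 136.4 N down at 1.44 m → arm 1.44 m, τ = 136.4 × 1.44 = 196.4 N·m counterclockwise.
Crate: 23.6 × 9.81 = 231.5 N down at 2.573 m → arm 2.573 m, τ = 231.5 × 2.573 = 595.6 N·m counterclockwise.
Paint can: 4.7 × 9.81 = 46.11 N down at 1.3 m → arm 1.3 m, τ = 46.11 × 1.3 = 59.94 N·m counterclockwise.
Net load moment about support B = 851.9 N·m counterclockwise.
Reaction R at support A is upward at 2.88 m, arm 2.88 m → moment R × 2.88 clockwise.
Balancing moments: R × 2.88 = 851.9, giving R = 296 N.

R_A ≈ 296 N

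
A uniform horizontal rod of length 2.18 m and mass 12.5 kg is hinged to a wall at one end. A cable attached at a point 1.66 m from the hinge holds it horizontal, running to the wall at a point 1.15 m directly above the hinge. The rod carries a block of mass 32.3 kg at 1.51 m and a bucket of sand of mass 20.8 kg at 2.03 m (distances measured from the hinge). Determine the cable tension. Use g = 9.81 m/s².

T ≈ 1090 N

About the hinge:
Beam weight: 12.5 × 9.81 = 122.6 N down at 1.09 m → arm 1.09 m, τ = 122.6 × 1.09 = 133.6 N·m clockwise.
Block: 32.3 × 9.81 = 316.9 N down at 1.51 m → arm 1.51 m, τ = 316.9 × 1.51 = 478.5 N·m clockwise.
Bucket of sand: 20.8 × 9.81 = 204 N down at 2.03 m → arm 2.03 m, τ = 204 × 2.03 = 414.1 N·m clockwise.
Total clockwise load moment = 1026 N·m.
The cable tension T acts at 1.66 m; only its component perpendicular to the rod, T sinθ, produces torque. sinθ = h/√(h²+d²) = 1.15/√(1.15²+1.66²) = 0.5695.
Balancing moments: T × 1.66 × 0.5695 = 1026, giving T = 1026 / 0.9454 = 1090 N.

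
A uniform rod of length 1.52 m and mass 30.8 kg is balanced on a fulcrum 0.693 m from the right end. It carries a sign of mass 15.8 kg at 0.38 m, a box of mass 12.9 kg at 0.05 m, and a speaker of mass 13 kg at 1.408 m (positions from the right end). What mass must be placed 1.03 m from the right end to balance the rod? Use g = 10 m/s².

Choose the fulcrum (at 0.693 m from the right end) as the axis so the support reaction has zero arm there.
Beam weight: 30.8 × 10 = 308 N down at 0.76 m → arm 0.067 m, τ = 308 × 0.067 = 20.64 N·m counterclockwise.
Sign: 15.8 × 10 = 158 N down at 0.38 m → arm 0.313 m, τ = 158 × 0.313 = 49.45 N·m clockwise.
Box: 12.9 × 10 = 129 N down at 0.05 m → arm 0.643 m, τ = 129 × 0.643 = 82.95 N·m clockwise.
Speaker: 13 × 10 = 130 N down at 1.408 m → arm 0.715 m, τ = 130 × 0.715 = 92.95 N·m counterclockwise.
Net moment of known loads = 18.81 N·m clockwise.
An unknown mass m at 1.03 m has arm 0.337 m; its moment is m·g·0.337 counterclockwise.
Setting net torque to zero: m × 10 × 0.337 = 18.81 → m = 18.81 / (10 × 0.337) = 5.58 kg.

m ≈ 5.58 kg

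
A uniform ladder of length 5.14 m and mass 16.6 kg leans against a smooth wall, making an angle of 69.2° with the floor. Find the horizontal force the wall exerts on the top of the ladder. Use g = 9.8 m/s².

Take moments about the foot of the ladder.
Ladder weight 16.6×9.8 = 162.7 N acts at 2.57 m along the ladder; its horizontal arm is 2.57·cos69.2° = 0.9126 m → τ = 148.5 N·m clockwise.
Wall normal N acts horizontally at the top; its moment arm is the height L sinθ = 5.14·sin69.2° = 4.805 m, counterclockwise.
Στ = 0 ⇒ N × 4.805 = 148.5 ⇒ N = 30.9 N.

N_wall ≈ 30.9 N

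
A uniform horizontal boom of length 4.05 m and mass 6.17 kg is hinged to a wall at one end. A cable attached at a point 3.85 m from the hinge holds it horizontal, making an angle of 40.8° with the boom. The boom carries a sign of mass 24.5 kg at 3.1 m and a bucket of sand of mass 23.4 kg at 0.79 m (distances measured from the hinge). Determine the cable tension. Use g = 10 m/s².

T ≈ 425 N

About the hinge:
Beam weight: 6.17 × 10 = 61.7 N down at 2.025 m → arm 2.025 m, τ = 61.7 × 2.025 = 124.9 N·m clockwise.
Sign: 24.5 × 10 = 245 N down at 3.1 m → arm 3.1 m, τ = 245 × 3.1 = 759.5 N·m clockwise.
Bucket of sand: 23.4 × 10 = 234 N down at 0.79 m → arm 0.79 m, τ = 234 × 0.79 = 184.9 N·m clockwise.
Total clockwise load moment = 1069 N·m.
The cable tension T acts at 3.85 m; only its component perpendicular to the boom, T sinθ, produces torque. sin 40.8° = 0.6534.
For rotational equilibrium, T × 3.85 × 0.6534 = 1069, so T = 1069 / 2.516 = 425 N.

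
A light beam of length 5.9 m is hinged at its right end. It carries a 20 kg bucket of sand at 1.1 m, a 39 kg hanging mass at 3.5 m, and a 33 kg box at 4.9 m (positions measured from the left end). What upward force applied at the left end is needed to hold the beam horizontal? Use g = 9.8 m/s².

Choose the right end as the axis so the unknown pivot reaction has zero arm there.
Bucket of sand: 20 × 9.8 = 196 N down at 1.1 m → arm 4.8 m, τ = 196 × 4.8 = 940.8 N·m counterclockwise.
Hanging mass: 39 × 9.8 = 382.2 N down at 3.5 m → arm 2.4 m, τ = 382.2 × 2.4 = 917.3 N·m counterclockwise.
Box: 33 × 9.8 = 323.4 N down at 4.9 m → arm 1 m, τ = 323.4 × 1 = 323.4 N·m counterclockwise.
Net moment of the loads = 2182 N·m counterclockwise.
The upward force F acts at the left end, arm 5.9 m, giving F × 5.9 clockwise.
For rotational equilibrium, F × 5.9 = 2182, so F = 2182 / 5.9 = 370 N.

F ≈ 370 N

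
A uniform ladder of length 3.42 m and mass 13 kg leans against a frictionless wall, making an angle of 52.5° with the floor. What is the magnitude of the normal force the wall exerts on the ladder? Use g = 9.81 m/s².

N_wall ≈ 48.9 N

Sum moments about the foot of the ladder (the floor normal and friction both act there and drop out).
Ladder weight 13×9.81 = 127.5 N acts at 1.71 m along the ladder; its horizontal arm is 1.71·cos52.5° = 1.041 m → τ = 132.7 N·m clockwise.
Wall normal N acts horizontally at the top; its moment arm is the height L sinθ = 3.42·sin52.5° = 2.713 m, counterclockwise.
Setting net torque to zero: N × 2.713 = 132.7 → N = 48.9 N.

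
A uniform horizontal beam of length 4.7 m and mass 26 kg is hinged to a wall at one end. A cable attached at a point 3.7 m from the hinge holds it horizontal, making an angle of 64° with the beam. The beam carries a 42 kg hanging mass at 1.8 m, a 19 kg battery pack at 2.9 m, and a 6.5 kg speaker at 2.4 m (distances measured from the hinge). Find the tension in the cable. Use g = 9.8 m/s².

T ≈ 611 N

Take moments about the hinge.
Beam weight: 26 × 9.8 = 254.8 N down at 2.35 m → arm 2.35 m, τ = 254.8 × 2.35 = 598.8 N·m clockwise.
Hanging mass: 42 × 9.8 = 411.6 N down at 1.8 m → arm 1.8 m, τ = 411.6 × 1.8 = 740.9 N·m clockwise.
Battery pack: 19 × 9.8 = 186.2 N down at 2.9 m → arm 2.9 m, τ = 186.2 × 2.9 = 540 N·m clockwise.
Speaker: 6.5 × 9.8 = 63.7 N down at 2.4 m → arm 2.4 m, τ = 63.7 × 2.4 = 152.9 N·m clockwise.
Total clockwise load moment = 2033 N·m.
The cable tension T acts at 3.7 m; only its component perpendicular to the beam, T sinθ, produces torque. sin 64° = 0.8988.
Balancing moments: T × 3.7 × 0.8988 = 2033, giving T = 2033 / 3.326 = 611 N.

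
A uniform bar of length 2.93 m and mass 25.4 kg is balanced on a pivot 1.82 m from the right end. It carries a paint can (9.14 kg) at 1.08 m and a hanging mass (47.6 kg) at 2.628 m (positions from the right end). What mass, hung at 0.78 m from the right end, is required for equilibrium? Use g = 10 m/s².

m ≈ 21.8 kg

Take moments about the pivot (at 1.82 m from the right end).
Beam weight: 25.4 × 10 = 254 N down at 1.465 m → arm 0.355 m, τ = 254 × 0.355 = 90.17 N·m clockwise.
Paint can: 9.14 × 10 = 91.4 N down at 1.08 m → arm 0.74 m, τ = 91.4 × 0.74 = 67.64 N·m clockwise.
Hanging mass: 47.6 × 10 = 476 N down at 2.628 m → arm 0.808 m, τ = 476 × 0.808 = 384.6 N·m counterclockwise.
Net moment of known loads = 226.8 N·m counterclockwise.
An unknown mass m at 0.78 m has arm 1.04 m; its moment is m·g·1.04 clockwise.
Στ = 0 ⇒ m × 10 × 1.04 = 226.8 ⇒ m = 226.8 / (10 × 1.04) = 21.8 kg.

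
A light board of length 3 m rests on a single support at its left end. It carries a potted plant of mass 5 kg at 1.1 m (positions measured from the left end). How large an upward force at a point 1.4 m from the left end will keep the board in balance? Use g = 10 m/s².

Choose the left end as the axis so the unknown pivot reaction has zero arm there.
Potted plant: 5 × 10 = 50 N down at 1.1 m → arm 1.1 m, τ = 50 × 1.1 = 55 N·m clockwise.
Net moment of the loads = 55 N·m clockwise.
The upward force F acts at a point 1.4 m from the left end, arm 1.4 m, giving F × 1.4 counterclockwise.
For rotational equilibrium, F × 1.4 = 55, so F = 55 / 1.4 = 39.3 N.

F ≈ 39.3 N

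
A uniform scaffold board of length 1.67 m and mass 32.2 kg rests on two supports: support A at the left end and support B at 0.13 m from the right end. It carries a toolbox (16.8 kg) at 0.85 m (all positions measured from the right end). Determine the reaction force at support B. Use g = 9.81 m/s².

Taking torques about support A:
Beam weight: 32.2 × 9.81 = 315.9 N down at 0.835 m → arm 0.835 m, τ = 315.9 × 0.835 = 263.8 N·m clockwise.
Toolbox: 16.8 × 9.81 = 164.8 N down at 0.85 m → arm 0.82 m, τ = 164.8 × 0.82 = 135.1 N·m clockwise.
Net load moment about support A = 398.9 N·m clockwise.
Reaction R at support B is upward at 0.13 m, arm 1.54 m → moment R × 1.54 counterclockwise.
Balancing moments: R × 1.54 = 398.9, giving R = 259 N.

R_B ≈ 259 N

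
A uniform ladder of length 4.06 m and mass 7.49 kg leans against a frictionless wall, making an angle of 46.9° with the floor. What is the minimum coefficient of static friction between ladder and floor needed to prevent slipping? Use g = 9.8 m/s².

Taking torques about the foot of the ladder:
Ladder weight 7.49×9.8 = 73.4 N acts at 2.03 m along the ladder; its horizontal arm is 2.03·cos46.9° = 1.387 m → τ = 101.8 N·m clockwise.
Wall normal N acts horizontally at the top; its moment arm is the height L sinθ = 4.06·sin46.9° = 2.964 m, counterclockwise.
Setting net torque to zero: N × 2.964 = 101.8 → N = 34.35 N.
ΣFx = 0 ⇒ f = N_wall = 34.35 N. ΣFy = 0 ⇒ N_floor = 73.4 N.
μ_min = f / N_floor = 34.35 / 73.4 = 0.468.

μ_min ≈ 0.468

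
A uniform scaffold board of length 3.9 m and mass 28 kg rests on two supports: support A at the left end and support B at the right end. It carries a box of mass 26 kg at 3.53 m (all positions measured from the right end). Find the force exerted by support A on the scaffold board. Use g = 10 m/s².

R_A ≈ 375 N

Taking torques about support B:
Beam weight: 28 × 10 = 280 N down at 1.95 m → arm 1.95 m, τ = 280 × 1.95 = 546 N·m counterclockwise.
Box: 26 × 10 = 260 N down at 3.53 m → arm 3.53 m, τ = 260 × 3.53 = 917.8 N·m counterclockwise.
Net load moment about support B = 1464 N·m counterclockwise.
Reaction R at support A is upward at 3.9 m, arm 3.9 m → moment R × 3.9 clockwise.
Balancing moments: R × 3.9 = 1464, giving R = 375 N.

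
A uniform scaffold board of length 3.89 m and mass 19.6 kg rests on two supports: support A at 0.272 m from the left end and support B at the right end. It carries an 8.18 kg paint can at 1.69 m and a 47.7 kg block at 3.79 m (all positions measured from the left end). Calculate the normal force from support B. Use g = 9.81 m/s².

R_B ≈ 575 N

Sum moments about support A (its reaction then has zero moment arm).
Beam weight: 19.6 × 9.81 = 192.3 N down at 1.945 m → arm 1.673 m, τ = 192.3 × 1.673 = 321.7 N·m clockwise.
Paint can: 8.18 × 9.81 = 80.25 N down at 1.69 m → arm 1.418 m, τ = 80.25 × 1.418 = 113.8 N·m clockwise.
Block: 47.7 × 9.81 = 467.9 N down at 3.79 m → arm 3.518 m, τ = 467.9 × 3.518 = 1646 N·m clockwise.
Net load moment about support A = 2082 N·m clockwise.
Reaction R at support B is upward at 3.89 m, arm 3.618 m → moment R × 3.618 counterclockwise.
For rotational equilibrium, R × 3.618 = 2082, so R = 575 N.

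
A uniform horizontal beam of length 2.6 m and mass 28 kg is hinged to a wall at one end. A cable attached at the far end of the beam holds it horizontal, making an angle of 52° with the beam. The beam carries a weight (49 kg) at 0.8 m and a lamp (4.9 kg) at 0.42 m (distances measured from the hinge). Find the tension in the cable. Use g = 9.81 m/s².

T ≈ 372 N

Take moments about the hinge.
Beam weight: 28 × 9.81 = 274.7 N down at 1.3 m → arm 1.3 m, τ = 274.7 × 1.3 = 357.1 N·m clockwise.
Weight: 49 × 9.81 = 480.7 N down at 0.8 m → arm 0.8 m, τ = 480.7 × 0.8 = 384.6 N·m clockwise.
Lamp: 4.9 × 9.81 = 48.07 N down at 0.42 m → arm 0.42 m, τ = 48.07 × 0.42 = 20.19 N·m clockwise.
Total clockwise load moment = 761.9 N·m.
The cable tension T acts at 2.6 m; only its component perpendicular to the beam, T sinθ, produces torque. sin 52° = 0.788.
Setting net torque to zero: T × 2.6 × 0.788 = 761.9 → T = 761.9 / 2.049 = 372 N.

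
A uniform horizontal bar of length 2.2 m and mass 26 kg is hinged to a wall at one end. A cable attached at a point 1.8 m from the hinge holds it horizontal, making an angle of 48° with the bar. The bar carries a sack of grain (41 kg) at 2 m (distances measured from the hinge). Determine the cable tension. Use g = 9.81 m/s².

Take moments about the hinge.
Beam weight: 26 × 9.81 = 255.1 N down at 1.1 m → arm 1.1 m, τ = 255.1 × 1.1 = 280.6 N·m clockwise.
Sack of grain: 41 × 9.81 = 402.2 N down at 2 m → arm 2 m, τ = 402.2 × 2 = 804.4 N·m clockwise.
Total clockwise load moment = 1085 N·m.
The cable tension T acts at 1.8 m; only its component perpendicular to the bar, T sinθ, produces torque. sin 48° = 0.7431.
For rotational equilibrium, T × 1.8 × 0.7431 = 1085, so T = 1085 / 1.338 = 811 N.

T ≈ 811 N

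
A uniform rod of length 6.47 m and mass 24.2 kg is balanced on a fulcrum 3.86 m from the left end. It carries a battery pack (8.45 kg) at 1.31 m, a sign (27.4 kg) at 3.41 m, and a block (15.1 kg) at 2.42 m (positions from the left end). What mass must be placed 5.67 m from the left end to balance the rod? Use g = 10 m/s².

Sum moments about the fulcrum (at 3.86 m from the left end) (the support reaction has zero arm there).
Beam weight: 24.2 × 10 = 242 N down at 3.235 m → arm 0.625 m, τ = 242 × 0.625 = 151.2 N·m counterclockwise.
Battery pack: 8.45 × 10 = 84.5 N down at 1.31 m → arm 2.55 m, τ = 84.5 × 2.55 = 215.5 N·m counterclockwise.
Sign: 27.4 × 10 = 274 N down at 3.41 m → arm 0.45 m, τ = 274 × 0.45 = 123.3 N·m counterclockwise.
Block: 15.1 × 10 = 151 N down at 2.42 m → arm 1.44 m, τ = 151 × 1.44 = 217.4 N·m counterclockwise.
Net moment of known loads = 707.4 N·m counterclockwise.
An unknown mass m at 5.67 m has arm 1.81 m; its moment is m·g·1.81 clockwise.
Balancing moments: m × 10 × 1.81 = 707.4, giving m = 707.4 / (10 × 1.81) = 39.1 kg.

m ≈ 39.1 kg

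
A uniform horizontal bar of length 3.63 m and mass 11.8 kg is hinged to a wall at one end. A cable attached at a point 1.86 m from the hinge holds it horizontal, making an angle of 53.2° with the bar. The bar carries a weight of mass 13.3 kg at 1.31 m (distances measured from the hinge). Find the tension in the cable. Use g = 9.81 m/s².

About the hinge:
Beam weight: 11.8 × 9.81 = 115.8 N down at 1.815 m → arm 1.815 m, τ = 115.8 × 1.815 = 210.2 N·m clockwise.
Weight: 13.3 × 9.81 = 130.5 N down at 1.31 m → arm 1.31 m, τ = 130.5 × 1.31 = 171 N·m clockwise.
Total clockwise load moment = 381.2 N·m.
The cable tension T acts at 1.86 m; only its component perpendicular to the bar, T sinθ, produces torque. sin 53.2° = 0.8007.
Στ = 0 ⇒ T × 1.86 × 0.8007 = 381.2 ⇒ T = 381.2 / 1.489 = 256 N.

T ≈ 256 N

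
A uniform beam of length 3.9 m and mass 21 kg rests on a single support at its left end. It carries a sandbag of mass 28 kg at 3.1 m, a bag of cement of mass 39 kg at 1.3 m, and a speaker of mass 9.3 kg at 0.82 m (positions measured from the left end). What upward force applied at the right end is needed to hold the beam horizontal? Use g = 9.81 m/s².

F ≈ 468 N

About the left end:
Beam weight: 21 × 9.81 = 206 N down at 1.95 m → arm 1.95 m, τ = 206 × 1.95 = 401.7 N·m clockwise.
Sandbag: 28 × 9.81 = 274.7 N down at 3.1 m → arm 3.1 m, τ = 274.7 × 3.1 = 851.6 N·m clockwise.
Bag of cement: 39 × 9.81 = 382.6 N down at 1.3 m → arm 1.3 m, τ = 382.6 × 1.3 = 497.4 N·m clockwise.
Speaker: 9.3 × 9.81 = 91.23 N down at 0.82 m → arm 0.82 m, τ = 91.23 × 0.82 = 74.81 N·m clockwise.
Net moment of the loads = 1826 N·m clockwise.
The upward force F acts at the right end, arm 3.9 m, giving F × 3.9 counterclockwise.
Balancing moments: F × 3.9 = 1826, giving F = 1826 / 3.9 = 468 N.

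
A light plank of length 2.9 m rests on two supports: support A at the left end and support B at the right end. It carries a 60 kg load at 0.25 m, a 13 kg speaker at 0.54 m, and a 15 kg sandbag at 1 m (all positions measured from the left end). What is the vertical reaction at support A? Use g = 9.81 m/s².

R_A ≈ 738 N

Choose support B as the axis so its reaction then has zero moment arm.
Load: 60 × 9.81 = 588.6 N down at 0.25 m → arm 2.65 m, τ = 588.6 × 2.65 = 1560 N·m counterclockwise.
Speaker: 13 × 9.81 = 127.5 N down at 0.54 m → arm 2.36 m, τ = 127.5 × 2.36 = 300.9 N·m counterclockwise.
Sandbag: 15 × 9.81 = 147.2 N down at 1 m → arm 1.9 m, τ = 147.2 × 1.9 = 279.7 N·m counterclockwise.
Net load moment about support B = 2141 N·m counterclockwise.
Reaction R at support A is upward at 0 m, arm 2.9 m → moment R × 2.9 clockwise.
For rotational equilibrium, R × 2.9 = 2141, so R = 738 N.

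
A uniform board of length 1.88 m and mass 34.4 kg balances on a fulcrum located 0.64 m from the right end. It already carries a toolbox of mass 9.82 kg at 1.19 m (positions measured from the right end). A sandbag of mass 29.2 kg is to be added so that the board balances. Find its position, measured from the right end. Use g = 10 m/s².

Taking torques about the fulcrum (at 0.64 m from the right end):
Beam weight: 34.4 × 10 = 344 N down at 0.94 m → arm 0.3 m, τ = 344 × 0.3 = 103.2 N·m counterclockwise.
Toolbox: 9.82 × 10 = 98.2 N down at 1.19 m → arm 0.55 m, τ = 98.2 × 0.55 = 54.01 N·m counterclockwise.
Net moment of existing loads = 157.2 N·m counterclockwise.
The sandbag weighs 29.2 × 10 = 292 N and must supply an equal clockwise moment, so its lever arm about the fulcrum is 157.2 / 292 = 0.538 m.
That puts it at 0.64 − 0.538 = 0.102 m from the right end.

x ≈ 0.102 m from the right end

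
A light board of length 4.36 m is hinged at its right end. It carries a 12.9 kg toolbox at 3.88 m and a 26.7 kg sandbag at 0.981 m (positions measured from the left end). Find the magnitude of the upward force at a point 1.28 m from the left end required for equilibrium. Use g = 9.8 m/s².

F ≈ 307 N

About the right end:
Toolbox: 12.9 × 9.8 = 126.4 N down at 3.88 m → arm 0.48 m, τ = 126.4 × 0.48 = 60.67 N·m counterclockwise.
Sandbag: 26.7 × 9.8 = 261.7 N down at 0.981 m → arm 3.379 m, τ = 261.7 × 3.379 = 884.3 N·m counterclockwise.
Net moment of the loads = 945 N·m counterclockwise.
The upward force F acts at a point 1.28 m from the left end, arm 3.08 m, giving F × 3.08 clockwise.
Setting net torque to zero: F × 3.08 = 945 → F = 945 / 3.08 = 307 N.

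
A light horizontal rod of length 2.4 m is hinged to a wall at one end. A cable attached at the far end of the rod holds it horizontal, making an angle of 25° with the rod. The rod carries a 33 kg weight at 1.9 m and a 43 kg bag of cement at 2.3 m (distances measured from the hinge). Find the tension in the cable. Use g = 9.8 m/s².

T ≈ 1560 N

Taking torques about the hinge:
Weight: 33 × 9.8 = 323.4 N down at 1.9 m → arm 1.9 m, τ = 323.4 × 1.9 = 614.5 N·m clockwise.
Bag of cement: 43 × 9.8 = 421.4 N down at 2.3 m → arm 2.3 m, τ = 421.4 × 2.3 = 969.2 N·m clockwise.
Total clockwise load moment = 1584 N·m.
The cable tension T acts at 2.4 m; only its component perpendicular to the rod, T sinθ, produces torque. sin 25° = 0.4226.
Setting net torque to zero: T × 2.4 × 0.4226 = 1584 → T = 1584 / 1.014 = 1560 N.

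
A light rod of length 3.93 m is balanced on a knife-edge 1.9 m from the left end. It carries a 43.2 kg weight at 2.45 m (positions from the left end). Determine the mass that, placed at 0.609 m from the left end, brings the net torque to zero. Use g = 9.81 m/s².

Take moments about the knife-edge (at 1.9 m from the left end).
Weight: 43.2 × 9.81 = 423.8 N down at 2.45 m → arm 0.55 m, τ = 423.8 × 0.55 = 233.1 N·m clockwise.
Net moment of known loads = 233.1 N·m clockwise.
An unknown mass m at 0.609 m has arm 1.291 m; its moment is m·g·1.291 counterclockwise.
Στ = 0 ⇒ m × 9.81 × 1.291 = 233.1 ⇒ m = 233.1 / (9.81 × 1.291) = 18.4 kg.

m ≈ 18.4 kg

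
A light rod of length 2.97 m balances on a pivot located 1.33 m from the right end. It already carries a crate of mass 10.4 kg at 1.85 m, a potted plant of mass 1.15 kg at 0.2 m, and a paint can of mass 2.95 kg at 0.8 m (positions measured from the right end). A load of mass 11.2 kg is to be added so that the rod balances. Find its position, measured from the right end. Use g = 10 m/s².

Choose the pivot (at 1.33 m from the right end) as the axis so the support reaction has zero arm there.
Crate: 10.4 × 10 = 104 N down at 1.85 m → arm 0.52 m, τ = 104 × 0.52 = 54.08 N·m counterclockwise.
Potted plant: 1.15 × 10 = 11.5 N down at 0.2 m → arm 1.13 m, τ = 11.5 × 1.13 = 12.99 N·m clockwise.
Paint can: 2.95 × 10 = 29.5 N down at 0.8 m → arm 0.53 m, τ = 29.5 × 0.53 = 15.64 N·m clockwise.
Net moment of existing loads = 25.45 N·m counterclockwise.
The load weighs 11.2 × 10 = 112 N and must supply an equal clockwise moment, so its lever arm about the pivot is 25.45 / 112 = 0.227 m.
That puts it at 1.33 − 0.227 = 1.1 m from the right end.

x ≈ 1.1 m from the right end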